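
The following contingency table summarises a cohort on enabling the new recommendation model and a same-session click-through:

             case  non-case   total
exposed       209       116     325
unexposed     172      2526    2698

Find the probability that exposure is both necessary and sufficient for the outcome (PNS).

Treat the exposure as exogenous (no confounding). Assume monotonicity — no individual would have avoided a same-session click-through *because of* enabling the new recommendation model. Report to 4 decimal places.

PNS ≈ 0.5793

p₁ = P(outcome | exposed) = 209/325 = 0.64308
p₀ = P(outcome | unexposed) = 172/2698 = 0.063751
Under exogeneity and monotonicity, PNS = p₁ − p₀.
PNS = 0.64308 − 0.063751 = 0.57933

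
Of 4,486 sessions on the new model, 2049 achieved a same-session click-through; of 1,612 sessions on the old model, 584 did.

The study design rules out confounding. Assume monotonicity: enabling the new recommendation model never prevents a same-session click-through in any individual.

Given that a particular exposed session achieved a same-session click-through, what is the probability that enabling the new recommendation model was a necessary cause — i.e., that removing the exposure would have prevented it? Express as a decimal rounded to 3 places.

p₁ = P(outcome | exposed) = 2049/4486 = 0.45675
p₀ = P(outcome | unexposed) = 584/1612 = 0.36228
Under exogeneity and monotonicity, PN = (p₁ − p₀) / p₁.
PN = (0.45675 − 0.36228) / 0.45675 = 0.094471 / 0.45675 ≈ 0.2068

PN ≈ 0.207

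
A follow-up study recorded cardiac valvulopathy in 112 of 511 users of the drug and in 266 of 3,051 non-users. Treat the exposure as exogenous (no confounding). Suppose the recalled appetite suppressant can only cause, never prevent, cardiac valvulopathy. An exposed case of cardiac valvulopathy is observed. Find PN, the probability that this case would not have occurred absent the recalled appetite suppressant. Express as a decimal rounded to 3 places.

PN ≈ 0.602

p₁ = P(outcome | exposed) = 112/511 = 0.21918
p₀ = P(outcome | unexposed) = 266/3051 = 0.087185
Under exogeneity and monotonicity, PN = (p₁ − p₀) / p₁.
PN = (0.21918 − 0.087185) / 0.21918 = 0.13199 / 0.21918 ≈ 0.6022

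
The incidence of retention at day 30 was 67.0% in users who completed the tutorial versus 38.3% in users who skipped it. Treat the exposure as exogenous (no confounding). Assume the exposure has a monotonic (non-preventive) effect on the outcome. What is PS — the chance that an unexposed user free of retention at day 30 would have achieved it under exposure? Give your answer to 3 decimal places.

p₁ = 0.67, p₀ = 0.383.
Under exogeneity and monotonicity, PS = (p₁ − p₀) / (1 − p₀).
PS = (0.67 − 0.383) / (1 − 0.383) = 0.287 / 0.617 ≈ 0.4652

PS ≈ 0.465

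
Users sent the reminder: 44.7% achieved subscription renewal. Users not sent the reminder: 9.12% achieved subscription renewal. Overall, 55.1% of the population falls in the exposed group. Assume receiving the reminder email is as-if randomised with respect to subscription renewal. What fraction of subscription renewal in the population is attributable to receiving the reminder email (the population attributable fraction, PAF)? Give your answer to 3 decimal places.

p₁ = 0.447, p₀ = 0.0912.
Overall risk P(Y=1) = π·p₁ + (1−π)·p₀ = 0.551×0.447 + 0.449×0.0912 = 0.28725.
Under exogeneity, PAF = [P(Y=1) − p₀] / P(Y=1).
PAF = (0.28725 − 0.0912) / 0.28725 ≈ 0.6825

PAF ≈ 0.683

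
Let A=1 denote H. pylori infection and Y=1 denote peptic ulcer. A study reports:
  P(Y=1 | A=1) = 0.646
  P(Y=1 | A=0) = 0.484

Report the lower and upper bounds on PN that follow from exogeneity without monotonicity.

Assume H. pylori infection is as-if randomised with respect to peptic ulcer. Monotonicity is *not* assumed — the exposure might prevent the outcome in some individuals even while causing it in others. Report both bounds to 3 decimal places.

Let p₁ = 0.646, p₀ = 0.484.
Under exogeneity alone the bounds on PN are max{0,(p₁−p₀)/p₁} ≤ PN ≤ min{1,(1−p₀)/p₁}.
  lower = (p₁ − p₀)/p₁ = 0.162 / 0.646 ≈ 0.2508
  upper = min{1, (1 − p₀)/p₁} = 0.516 / 0.646 ≈ 0.7988

0.251 ≤ PN ≤ 0.799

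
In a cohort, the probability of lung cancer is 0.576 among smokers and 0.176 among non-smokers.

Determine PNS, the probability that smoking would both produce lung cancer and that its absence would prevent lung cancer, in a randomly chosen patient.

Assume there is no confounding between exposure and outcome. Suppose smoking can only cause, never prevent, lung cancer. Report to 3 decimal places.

PNS ≈ 0.400

Let p₁ = 0.576, p₀ = 0.176.
Under exogeneity and monotonicity, PNS = p₁ − p₀.
PNS = 0.576 − 0.176 = 0.4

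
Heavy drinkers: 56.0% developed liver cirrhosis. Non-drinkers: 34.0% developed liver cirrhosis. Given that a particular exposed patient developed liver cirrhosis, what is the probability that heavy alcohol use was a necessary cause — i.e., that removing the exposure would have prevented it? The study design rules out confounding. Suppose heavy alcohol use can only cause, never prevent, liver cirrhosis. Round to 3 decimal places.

p₁ = 0.56, p₀ = 0.34.
Under exogeneity and monotonicity, PN = (p₁ − p₀) / p₁.
PN = (0.56 − 0.34) / 0.56 = 0.22 / 0.56 ≈ 0.3929

PN ≈ 0.393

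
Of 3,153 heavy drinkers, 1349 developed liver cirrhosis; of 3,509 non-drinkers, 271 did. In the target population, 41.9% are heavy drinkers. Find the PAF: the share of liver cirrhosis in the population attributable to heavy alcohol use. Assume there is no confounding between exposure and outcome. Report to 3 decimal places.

PAF ≈ 0.655

p₁ = P(outcome | exposed) = 1349/3153 = 0.42785
p₀ = P(outcome | unexposed) = 271/3509 = 0.07723
Overall risk P(Y=1) = π·p₁ + (1−π)·p₀ = 0.419×0.42785 + 0.581×0.07723 = 0.22414.
Under exogeneity, PAF = [P(Y=1) − p₀] / P(Y=1).
PAF = (0.22414 − 0.07723) / 0.22414 ≈ 0.6554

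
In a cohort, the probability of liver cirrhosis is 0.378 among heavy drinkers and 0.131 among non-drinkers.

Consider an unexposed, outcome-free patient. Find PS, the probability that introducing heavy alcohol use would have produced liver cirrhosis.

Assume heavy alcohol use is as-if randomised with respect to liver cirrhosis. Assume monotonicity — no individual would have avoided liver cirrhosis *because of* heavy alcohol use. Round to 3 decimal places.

Let p₁ = 0.378, p₀ = 0.131.
Under exogeneity and monotonicity, PS = (p₁ − p₀) / (1 − p₀).
PS = (0.378 − 0.131) / (1 − 0.131) = 0.247 / 0.869 ≈ 0.2842

PS ≈ 0.284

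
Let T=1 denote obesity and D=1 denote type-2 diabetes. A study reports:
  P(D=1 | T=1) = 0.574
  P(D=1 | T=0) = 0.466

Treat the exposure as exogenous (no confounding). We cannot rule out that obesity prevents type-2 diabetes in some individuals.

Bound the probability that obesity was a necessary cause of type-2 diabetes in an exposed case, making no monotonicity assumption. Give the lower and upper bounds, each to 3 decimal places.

0.188 ≤ PN ≤ 0.930

Let p₁ = 0.574, p₀ = 0.466.
Under exogeneity alone the bounds on PN are max{0,(p₁−p₀)/p₁} ≤ PN ≤ min{1,(1−p₀)/p₁}.
  lower = (p₁ − p₀)/p₁ = 0.108 / 0.574 ≈ 0.1882
  upper = min{1, (1 − p₀)/p₁} = 0.534 / 0.574 ≈ 0.9303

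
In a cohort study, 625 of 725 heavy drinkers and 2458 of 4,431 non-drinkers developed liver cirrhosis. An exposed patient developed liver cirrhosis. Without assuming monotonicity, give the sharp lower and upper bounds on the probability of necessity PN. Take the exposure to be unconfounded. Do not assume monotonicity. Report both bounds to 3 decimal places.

0.357 ≤ PN ≤ 0.517

p₁ = P(outcome | exposed) = 625/725 = 0.86207
p₀ = P(outcome | unexposed) = 2458/4431 = 0.55473
Under exogeneity alone the bounds on PN are max{0,(p₁−p₀)/p₁} ≤ PN ≤ min{1,(1−p₀)/p₁}.
  lower = (p₁ − p₀)/p₁ = 0.30734 / 0.86207 ≈ 0.3565
  upper = min{1, (1 − p₀)/p₁} = 0.44527 / 0.86207 ≈ 0.5165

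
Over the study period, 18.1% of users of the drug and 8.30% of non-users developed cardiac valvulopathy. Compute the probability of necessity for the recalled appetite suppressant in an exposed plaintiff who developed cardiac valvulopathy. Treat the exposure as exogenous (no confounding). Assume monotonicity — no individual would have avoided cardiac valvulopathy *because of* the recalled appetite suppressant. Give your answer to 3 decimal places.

p₁ = 0.181, p₀ = 0.083.
Under exogeneity and monotonicity, PN = (p₁ − p₀) / p₁.
PN = (0.181 − 0.083) / 0.181 = 0.098 / 0.181 ≈ 0.5414

PN ≈ 0.541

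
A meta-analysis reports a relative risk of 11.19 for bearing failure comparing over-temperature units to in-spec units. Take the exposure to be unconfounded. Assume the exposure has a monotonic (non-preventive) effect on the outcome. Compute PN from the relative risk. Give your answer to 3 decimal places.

PN ≈ 0.911

Under exogeneity and monotonicity, PN = (RR − 1) / RR = 1 − 1/RR.
PN = (11.19 − 1) / 11.19 = 10.19 / 11.19 ≈ 0.9106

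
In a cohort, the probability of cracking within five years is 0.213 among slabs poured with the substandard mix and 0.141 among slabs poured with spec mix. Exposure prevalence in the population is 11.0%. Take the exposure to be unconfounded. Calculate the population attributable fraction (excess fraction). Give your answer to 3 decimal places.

Let p₁ = 0.213, p₀ = 0.141.
Overall risk P(Y=1) = π·p₁ + (1−π)·p₀ = 0.11×0.213 + 0.89×0.141 = 0.14892.
Under exogeneity, PAF = [P(Y=1) − p₀] / P(Y=1).
PAF = (0.14892 − 0.141) / 0.14892 ≈ 0.0532

PAF ≈ 0.053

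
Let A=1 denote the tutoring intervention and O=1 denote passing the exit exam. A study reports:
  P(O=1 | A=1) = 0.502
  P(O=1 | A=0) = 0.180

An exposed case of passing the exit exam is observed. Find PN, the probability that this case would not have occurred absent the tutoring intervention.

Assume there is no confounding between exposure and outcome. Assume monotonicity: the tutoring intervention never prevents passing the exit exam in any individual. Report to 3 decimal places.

PN ≈ 0.641

Let p₁ = 0.502, p₀ = 0.18.
Under exogeneity and monotonicity, PN = (p₁ − p₀) / p₁.
PN = (0.502 − 0.18) / 0.502 = 0.322 / 0.502 ≈ 0.6414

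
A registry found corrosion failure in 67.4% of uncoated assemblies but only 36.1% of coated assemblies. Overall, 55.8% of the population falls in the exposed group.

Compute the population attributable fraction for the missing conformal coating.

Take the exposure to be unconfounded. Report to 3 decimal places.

PAF ≈ 0.326

p₁ = 0.674, p₀ = 0.361.
Overall risk P(Y=1) = π·p₁ + (1−π)·p₀ = 0.558×0.674 + 0.442×0.361 = 0.53565.
Under exogeneity, PAF = [P(Y=1) − p₀] / P(Y=1).
PAF = (0.53565 − 0.361) / 0.53565 ≈ 0.3261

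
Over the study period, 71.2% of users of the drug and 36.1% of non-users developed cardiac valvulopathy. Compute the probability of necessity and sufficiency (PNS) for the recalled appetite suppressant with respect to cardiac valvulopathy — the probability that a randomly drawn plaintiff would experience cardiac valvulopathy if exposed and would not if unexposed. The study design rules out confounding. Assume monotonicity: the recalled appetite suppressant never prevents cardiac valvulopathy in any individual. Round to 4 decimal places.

PNS ≈ 0.3510

p₁ = 0.712, p₀ = 0.361.
Under exogeneity and monotonicity, PNS = p₁ − p₀.
PNS = 0.712 − 0.361 = 0.351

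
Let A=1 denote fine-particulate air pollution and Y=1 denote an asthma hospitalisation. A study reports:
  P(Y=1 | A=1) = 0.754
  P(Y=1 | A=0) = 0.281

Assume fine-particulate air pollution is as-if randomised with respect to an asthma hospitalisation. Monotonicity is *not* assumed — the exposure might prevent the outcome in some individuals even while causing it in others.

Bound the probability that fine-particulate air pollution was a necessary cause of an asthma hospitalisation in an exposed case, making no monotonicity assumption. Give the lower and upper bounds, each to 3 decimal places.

Let p₁ = 0.754, p₀ = 0.281.
Under exogeneity alone the bounds on PN are max{0,(p₁−p₀)/p₁} ≤ PN ≤ min{1,(1−p₀)/p₁}.
  lower = (p₁ − p₀)/p₁ = 0.473 / 0.754 ≈ 0.6273
  upper = min{1, (1 − p₀)/p₁} = 0.719 / 0.754 ≈ 0.9536

0.627 ≤ PN ≤ 0.954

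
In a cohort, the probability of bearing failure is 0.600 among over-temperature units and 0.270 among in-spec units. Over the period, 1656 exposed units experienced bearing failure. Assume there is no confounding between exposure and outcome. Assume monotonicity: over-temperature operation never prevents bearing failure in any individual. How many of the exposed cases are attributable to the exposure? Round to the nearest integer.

Let p₁ = 0.6, p₀ = 0.27.
PN = (p₁ − p₀)/p₁ = (0.6 − 0.27) / 0.6 ≈ 0.55000.
Attributable cases ≈ PN × (exposed cases) = 0.55000 × 1656 ≈ 910.80.

about 911 cases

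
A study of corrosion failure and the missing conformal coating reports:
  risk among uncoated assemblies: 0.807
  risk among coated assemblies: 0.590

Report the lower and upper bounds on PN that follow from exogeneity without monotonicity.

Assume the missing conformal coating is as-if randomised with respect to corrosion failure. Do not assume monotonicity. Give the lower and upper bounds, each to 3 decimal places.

Let p₁ = 0.807, p₀ = 0.59.
Under exogeneity alone the bounds on PN are max{0,(p₁−p₀)/p₁} ≤ PN ≤ min{1,(1−p₀)/p₁}.
  lower = (p₁ − p₀)/p₁ = 0.217 / 0.807 ≈ 0.2689
  upper = min{1, (1 − p₀)/p₁} = 0.41 / 0.807 ≈ 0.5081

0.269 ≤ PN ≤ 0.508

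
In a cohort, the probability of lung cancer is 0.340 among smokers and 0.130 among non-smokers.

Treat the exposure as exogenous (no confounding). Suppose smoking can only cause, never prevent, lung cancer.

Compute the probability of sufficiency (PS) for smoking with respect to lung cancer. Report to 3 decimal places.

Let p₁ = 0.34, p₀ = 0.13.
Under exogeneity and monotonicity, PS = (p₁ − p₀) / (1 − p₀).
PS = (0.34 − 0.13) / (1 − 0.13) = 0.21 / 0.87 ≈ 0.2414

PS ≈ 0.241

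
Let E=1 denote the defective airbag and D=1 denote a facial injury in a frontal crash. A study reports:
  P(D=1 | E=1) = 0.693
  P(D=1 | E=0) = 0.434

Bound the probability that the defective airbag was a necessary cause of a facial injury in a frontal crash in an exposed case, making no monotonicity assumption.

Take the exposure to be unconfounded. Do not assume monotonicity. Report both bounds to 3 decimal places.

Let p₁ = 0.693, p₀ = 0.434.
Under exogeneity alone the bounds on PN are max{0,(p₁−p₀)/p₁} ≤ PN ≤ min{1,(1−p₀)/p₁}.
  lower = (p₁ − p₀)/p₁ = 0.259 / 0.693 ≈ 0.3737
  upper = min{1, (1 − p₀)/p₁} = 0.566 / 0.693 ≈ 0.8167

0.374 ≤ PN ≤ 0.817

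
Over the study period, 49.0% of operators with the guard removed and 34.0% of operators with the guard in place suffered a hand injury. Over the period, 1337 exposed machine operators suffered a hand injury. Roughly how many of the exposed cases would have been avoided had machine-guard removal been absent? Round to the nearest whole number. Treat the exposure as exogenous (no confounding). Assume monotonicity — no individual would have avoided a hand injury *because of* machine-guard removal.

about 409 cases

p₁ = 0.49, p₀ = 0.34.
PN = (p₁ − p₀)/p₁ = (0.49 − 0.34) / 0.49 ≈ 0.30612.
Attributable cases ≈ PN × (exposed cases) = 0.30612 × 1337 ≈ 409.29.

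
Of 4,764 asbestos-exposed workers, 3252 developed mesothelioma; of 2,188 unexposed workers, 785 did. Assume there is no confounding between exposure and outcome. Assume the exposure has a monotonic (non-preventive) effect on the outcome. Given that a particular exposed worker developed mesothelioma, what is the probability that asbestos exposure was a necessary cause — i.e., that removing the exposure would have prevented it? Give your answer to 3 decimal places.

p₁ = P(outcome | exposed) = 3252/4764 = 0.68262
p₀ = P(outcome | unexposed) = 785/2188 = 0.35878
Under exogeneity and monotonicity, PN = (p₁ − p₀) / p₁.
PN = (0.68262 − 0.35878) / 0.68262 = 0.32384 / 0.68262 ≈ 0.4744

PN ≈ 0.474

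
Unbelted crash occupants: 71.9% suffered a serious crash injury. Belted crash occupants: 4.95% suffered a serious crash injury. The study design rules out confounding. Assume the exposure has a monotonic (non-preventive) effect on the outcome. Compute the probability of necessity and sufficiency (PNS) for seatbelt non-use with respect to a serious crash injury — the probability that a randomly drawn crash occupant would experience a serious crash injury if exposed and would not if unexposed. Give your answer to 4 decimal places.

p₁ = 0.719, p₀ = 0.0495.
Under exogeneity and monotonicity, PNS = p₁ − p₀.
PNS = 0.719 − 0.0495 = 0.6695

PNS ≈ 0.6695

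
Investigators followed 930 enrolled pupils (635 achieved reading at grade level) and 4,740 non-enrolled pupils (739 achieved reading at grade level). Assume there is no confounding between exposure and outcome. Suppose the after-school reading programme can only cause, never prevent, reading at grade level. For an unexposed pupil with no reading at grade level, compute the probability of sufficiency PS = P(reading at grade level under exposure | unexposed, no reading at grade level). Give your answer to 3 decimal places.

p₁ = P(outcome | exposed) = 635/930 = 0.6828
p₀ = P(outcome | unexposed) = 739/4740 = 0.15591
Under exogeneity and monotonicity, PS = (p₁ − p₀) / (1 − p₀).
PS = (0.6828 − 0.15591) / (1 − 0.15591) = 0.52689 / 0.84409 ≈ 0.6242

PS ≈ 0.624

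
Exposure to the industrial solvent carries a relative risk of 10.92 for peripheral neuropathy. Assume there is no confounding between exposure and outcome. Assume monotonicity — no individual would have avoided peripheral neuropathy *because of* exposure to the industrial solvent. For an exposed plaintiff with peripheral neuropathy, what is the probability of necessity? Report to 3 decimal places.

Under exogeneity and monotonicity, PN = (RR − 1) / RR = 1 − 1/RR.
PN = (10.92 − 1) / 10.92 = 9.92 / 10.92 ≈ 0.9084

PN ≈ 0.908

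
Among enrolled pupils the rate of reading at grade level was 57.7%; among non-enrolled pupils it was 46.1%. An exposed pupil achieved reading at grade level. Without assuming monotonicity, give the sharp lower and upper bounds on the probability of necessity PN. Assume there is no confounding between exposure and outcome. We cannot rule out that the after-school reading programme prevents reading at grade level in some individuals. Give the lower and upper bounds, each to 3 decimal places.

0.201 ≤ PN ≤ 0.934

p₁ = 0.577, p₀ = 0.461.
Under exogeneity alone the bounds on PN are max{0,(p₁−p₀)/p₁} ≤ PN ≤ min{1,(1−p₀)/p₁}.
  lower = (p₁ − p₀)/p₁ = 0.116 / 0.577 ≈ 0.2010
  upper = min{1, (1 − p₀)/p₁} = 0.539 / 0.577 ≈ 0.9341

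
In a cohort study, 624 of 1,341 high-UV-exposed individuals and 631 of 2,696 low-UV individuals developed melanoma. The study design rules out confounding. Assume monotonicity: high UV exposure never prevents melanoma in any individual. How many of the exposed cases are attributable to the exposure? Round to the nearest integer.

about 310 cases

p₁ = P(outcome | exposed) = 624/1341 = 0.46532
p₀ = P(outcome | unexposed) = 631/2696 = 0.23405
PN = (p₁ − p₀)/p₁ = (0.46532 − 0.23405) / 0.46532 ≈ 0.49702.
Attributable cases ≈ PN × (exposed cases) = 0.49702 × 624 ≈ 310.14.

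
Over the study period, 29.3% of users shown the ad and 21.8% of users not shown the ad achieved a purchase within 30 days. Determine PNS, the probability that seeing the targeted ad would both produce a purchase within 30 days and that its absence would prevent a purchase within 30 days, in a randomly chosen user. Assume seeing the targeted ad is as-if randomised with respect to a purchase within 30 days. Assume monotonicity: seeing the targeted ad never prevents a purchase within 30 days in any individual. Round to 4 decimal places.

PNS ≈ 0.0750

p₁ = 0.293, p₀ = 0.218.
Under exogeneity and monotonicity, PNS = p₁ − p₀.
PNS = 0.293 − 0.218 = 0.075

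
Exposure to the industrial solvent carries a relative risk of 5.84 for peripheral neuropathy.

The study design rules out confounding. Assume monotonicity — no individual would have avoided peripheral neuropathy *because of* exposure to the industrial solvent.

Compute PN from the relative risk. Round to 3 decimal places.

PN ≈ 0.829

Under exogeneity and monotonicity, PN = (RR − 1) / RR = 1 − 1/RR.
PN = (5.84 − 1) / 5.84 = 4.84 / 5.84 ≈ 0.8288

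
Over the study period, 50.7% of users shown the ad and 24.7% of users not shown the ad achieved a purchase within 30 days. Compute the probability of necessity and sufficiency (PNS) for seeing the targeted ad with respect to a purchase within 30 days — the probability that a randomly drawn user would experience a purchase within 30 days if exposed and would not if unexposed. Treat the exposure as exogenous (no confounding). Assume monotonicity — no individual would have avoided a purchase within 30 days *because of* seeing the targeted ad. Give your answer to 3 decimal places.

p₁ = 0.507, p₀ = 0.247.
Under exogeneity and monotonicity, PNS = p₁ − p₀.
PNS = 0.507 − 0.247 = 0.26

PNS ≈ 0.260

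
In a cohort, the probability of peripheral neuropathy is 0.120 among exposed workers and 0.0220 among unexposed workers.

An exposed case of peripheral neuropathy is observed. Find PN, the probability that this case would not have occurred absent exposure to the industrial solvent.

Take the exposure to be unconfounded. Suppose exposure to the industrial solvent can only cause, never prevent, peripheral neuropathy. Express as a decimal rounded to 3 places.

PN ≈ 0.817

Let p₁ = 0.12, p₀ = 0.022.
Under exogeneity and monotonicity, PN = (p₁ − p₀) / p₁.
PN = (0.12 − 0.022) / 0.12 = 0.098 / 0.12 ≈ 0.8167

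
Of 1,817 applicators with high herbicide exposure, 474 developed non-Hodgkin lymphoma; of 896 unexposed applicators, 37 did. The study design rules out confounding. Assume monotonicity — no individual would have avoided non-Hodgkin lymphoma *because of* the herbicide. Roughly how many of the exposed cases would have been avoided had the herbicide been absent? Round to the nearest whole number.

p₁ = P(outcome | exposed) = 474/1817 = 0.26087
p₀ = P(outcome | unexposed) = 37/896 = 0.041295
PN = (p₁ − p₀)/p₁ = (0.26087 − 0.041295) / 0.26087 ≈ 0.84170.
Attributable cases ≈ PN × (exposed cases) = 0.84170 × 474 ≈ 398.97.

about 399 cases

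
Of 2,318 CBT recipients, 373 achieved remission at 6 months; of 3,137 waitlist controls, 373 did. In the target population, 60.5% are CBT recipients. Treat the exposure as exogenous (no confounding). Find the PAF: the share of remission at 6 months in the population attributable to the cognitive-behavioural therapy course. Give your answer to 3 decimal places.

p₁ = P(outcome | exposed) = 373/2318 = 0.16091
p₀ = P(outcome | unexposed) = 373/3137 = 0.1189
Overall risk P(Y=1) = π·p₁ + (1−π)·p₀ = 0.605×0.16091 + 0.395×0.1189 = 0.14432.
Under exogeneity, PAF = [P(Y=1) − p₀] / P(Y=1).
PAF = (0.14432 − 0.1189) / 0.14432 ≈ 0.1761

PAF ≈ 0.176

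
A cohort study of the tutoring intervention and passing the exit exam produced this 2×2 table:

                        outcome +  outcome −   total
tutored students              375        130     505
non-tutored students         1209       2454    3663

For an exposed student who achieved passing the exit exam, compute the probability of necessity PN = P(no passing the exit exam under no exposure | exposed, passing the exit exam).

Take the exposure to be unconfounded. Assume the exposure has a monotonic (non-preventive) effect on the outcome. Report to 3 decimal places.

p₁ = P(outcome | exposed) = 375/505 = 0.74257
p₀ = P(outcome | unexposed) = 1209/3663 = 0.33006
Under exogeneity and monotonicity, PN = (p₁ − p₀) / p₁.
PN = (0.74257 − 0.33006) / 0.74257 = 0.41252 / 0.74257 ≈ 0.5555

PN ≈ 0.556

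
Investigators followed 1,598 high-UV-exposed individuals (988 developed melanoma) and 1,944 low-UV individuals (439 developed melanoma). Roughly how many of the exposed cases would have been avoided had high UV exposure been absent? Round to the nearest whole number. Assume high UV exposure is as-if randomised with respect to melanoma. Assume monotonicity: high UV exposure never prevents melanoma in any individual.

p₁ = P(outcome | exposed) = 988/1598 = 0.61827
p₀ = P(outcome | unexposed) = 439/1944 = 0.22582
PN = (p₁ − p₀)/p₁ = (0.61827 − 0.22582) / 0.61827 ≈ 0.63475.
Attributable cases ≈ PN × (exposed cases) = 0.63475 × 988 ≈ 627.13.

about 627 cases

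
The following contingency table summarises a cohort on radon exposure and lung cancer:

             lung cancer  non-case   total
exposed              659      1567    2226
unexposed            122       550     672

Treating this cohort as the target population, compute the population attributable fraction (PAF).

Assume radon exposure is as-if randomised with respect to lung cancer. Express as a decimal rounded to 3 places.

p₁ = P(outcome | exposed) = 659/2226 = 0.29605
p₀ = P(outcome | unexposed) = 122/672 = 0.18155
Exposure prevalence π = 2226/2898 = 0.76812; overall risk P(Y=1) = 0.2695.
Under exogeneity, PAF = [P(Y=1) − p₀]/P(Y=1).
PAF = (0.2695 − 0.18155) / 0.2695 ≈ 0.3263

PAF ≈ 0.326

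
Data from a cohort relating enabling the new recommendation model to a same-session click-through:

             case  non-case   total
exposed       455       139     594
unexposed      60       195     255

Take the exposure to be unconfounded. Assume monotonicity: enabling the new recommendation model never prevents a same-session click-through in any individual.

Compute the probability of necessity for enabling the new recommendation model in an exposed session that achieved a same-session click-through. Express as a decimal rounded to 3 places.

p₁ = P(outcome | exposed) = 455/594 = 0.76599
p₀ = P(outcome | unexposed) = 60/255 = 0.23529
Under exogeneity and monotonicity, PN = (p₁ − p₀)/p₁.
PN = (0.76599 − 0.23529) / 0.76599 ≈ 0.6928

PN ≈ 0.693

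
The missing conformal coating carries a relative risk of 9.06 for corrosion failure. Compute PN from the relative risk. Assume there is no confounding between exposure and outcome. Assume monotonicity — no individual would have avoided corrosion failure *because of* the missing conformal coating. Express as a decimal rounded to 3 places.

PN ≈ 0.890

Under exogeneity and monotonicity, PN = (RR − 1) / RR = 1 − 1/RR.
PN = (9.06 − 1) / 9.06 = 8.06 / 9.06 ≈ 0.8896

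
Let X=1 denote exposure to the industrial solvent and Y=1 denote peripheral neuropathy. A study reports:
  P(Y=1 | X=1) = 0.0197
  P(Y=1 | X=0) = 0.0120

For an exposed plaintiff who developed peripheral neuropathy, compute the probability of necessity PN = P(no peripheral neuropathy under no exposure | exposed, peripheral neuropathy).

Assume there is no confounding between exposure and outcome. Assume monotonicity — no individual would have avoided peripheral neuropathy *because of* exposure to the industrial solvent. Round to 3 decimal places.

Let p₁ = 0.0197, p₀ = 0.012.
Under exogeneity and monotonicity, PN = (p₁ − p₀) / p₁.
PN = (0.0197 − 0.012) / 0.0197 = 0.0077 / 0.0197 ≈ 0.3909

PN ≈ 0.391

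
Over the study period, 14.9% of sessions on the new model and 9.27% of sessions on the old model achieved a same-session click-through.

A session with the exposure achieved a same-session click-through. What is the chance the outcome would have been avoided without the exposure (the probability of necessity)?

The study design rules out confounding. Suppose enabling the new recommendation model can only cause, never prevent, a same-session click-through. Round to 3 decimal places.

PN ≈ 0.378

p₁ = 0.149, p₀ = 0.0927.
Under exogeneity and monotonicity, PN = (p₁ − p₀) / p₁.
PN = (0.149 − 0.0927) / 0.149 = 0.0563 / 0.149 ≈ 0.3779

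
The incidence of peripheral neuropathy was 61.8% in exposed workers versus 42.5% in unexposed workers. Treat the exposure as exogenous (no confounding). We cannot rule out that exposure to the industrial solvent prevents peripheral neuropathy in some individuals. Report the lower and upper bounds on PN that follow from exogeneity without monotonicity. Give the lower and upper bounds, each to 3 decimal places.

p₁ = 0.618, p₀ = 0.425.
Under exogeneity alone the bounds on PN are max{0,(p₁−p₀)/p₁} ≤ PN ≤ min{1,(1−p₀)/p₁}.
  lower = (p₁ − p₀)/p₁ = 0.193 / 0.618 ≈ 0.3123
  upper = min{1, (1 − p₀)/p₁} = 0.575 / 0.618 ≈ 0.9304

0.312 ≤ PN ≤ 0.930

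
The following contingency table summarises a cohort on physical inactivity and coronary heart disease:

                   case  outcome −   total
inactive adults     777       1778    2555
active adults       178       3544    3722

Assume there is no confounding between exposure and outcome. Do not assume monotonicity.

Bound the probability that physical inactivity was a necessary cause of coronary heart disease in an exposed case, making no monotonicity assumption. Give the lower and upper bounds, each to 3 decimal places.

0.843 ≤ PN ≤ 1.000

p₁ = P(outcome | exposed) = 777/2555 = 0.30411
p₀ = P(outcome | unexposed) = 178/3722 = 0.047824
Under exogeneity alone the bounds on PN are max{0,(p₁−p₀)/p₁} ≤ PN ≤ min{1,(1−p₀)/p₁}.
  lower = (p₁ − p₀)/p₁ = 0.25629 / 0.30411 ≈ 0.8427
  upper = min{1, (1 − p₀)/p₁} = 0.95218 / 0.30411 ≈ 3.1310 → capped at 1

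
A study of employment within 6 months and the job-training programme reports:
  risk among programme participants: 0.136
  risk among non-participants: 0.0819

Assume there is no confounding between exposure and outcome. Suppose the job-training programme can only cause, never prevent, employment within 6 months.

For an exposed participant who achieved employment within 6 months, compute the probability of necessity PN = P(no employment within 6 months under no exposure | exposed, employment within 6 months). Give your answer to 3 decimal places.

Let p₁ = 0.136, p₀ = 0.0819.
Under exogeneity and monotonicity, PN = (p₁ − p₀) / p₁.
PN = (0.136 − 0.0819) / 0.136 = 0.0541 / 0.136 ≈ 0.3978

PN ≈ 0.398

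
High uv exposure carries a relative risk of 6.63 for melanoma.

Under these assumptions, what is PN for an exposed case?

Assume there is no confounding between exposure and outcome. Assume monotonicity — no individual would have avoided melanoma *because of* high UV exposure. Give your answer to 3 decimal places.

Under exogeneity and monotonicity, PN = (RR − 1) / RR = 1 − 1/RR.
PN = (6.63 − 1) / 6.63 = 5.63 / 6.63 ≈ 0.8492

PN ≈ 0.849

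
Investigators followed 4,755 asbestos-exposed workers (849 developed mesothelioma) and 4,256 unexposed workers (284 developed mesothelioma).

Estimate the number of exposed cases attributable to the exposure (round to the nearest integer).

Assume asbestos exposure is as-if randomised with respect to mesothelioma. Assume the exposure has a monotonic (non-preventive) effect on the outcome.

p₁ = P(outcome | exposed) = 849/4755 = 0.17855
p₀ = P(outcome | unexposed) = 284/4256 = 0.066729
PN = (p₁ − p₀)/p₁ = (0.17855 − 0.066729) / 0.17855 ≈ 0.62627.
Attributable cases ≈ PN × (exposed cases) = 0.62627 × 849 ≈ 531.70.

about 532 cases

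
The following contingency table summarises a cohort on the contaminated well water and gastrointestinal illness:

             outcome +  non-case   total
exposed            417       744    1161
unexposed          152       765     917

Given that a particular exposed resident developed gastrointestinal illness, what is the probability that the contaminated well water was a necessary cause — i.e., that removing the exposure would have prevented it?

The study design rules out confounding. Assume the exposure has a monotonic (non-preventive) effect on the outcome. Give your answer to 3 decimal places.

PN ≈ 0.539

p₁ = P(outcome | exposed) = 417/1161 = 0.35917
p₀ = P(outcome | unexposed) = 152/917 = 0.16576
Under exogeneity and monotonicity, PN = (p₁ − p₀) / p₁.
PN = (0.35917 − 0.16576) / 0.35917 = 0.19342 / 0.35917 ≈ 0.5385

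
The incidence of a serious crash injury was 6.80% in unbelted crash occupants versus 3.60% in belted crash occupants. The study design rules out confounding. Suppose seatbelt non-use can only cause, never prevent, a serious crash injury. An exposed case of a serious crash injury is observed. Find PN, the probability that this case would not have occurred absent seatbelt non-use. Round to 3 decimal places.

PN ≈ 0.471

p₁ = 0.068, p₀ = 0.036.
Under exogeneity and monotonicity, PN = (p₁ − p₀) / p₁.
PN = (0.068 − 0.036) / 0.068 = 0.032 / 0.068 ≈ 0.4706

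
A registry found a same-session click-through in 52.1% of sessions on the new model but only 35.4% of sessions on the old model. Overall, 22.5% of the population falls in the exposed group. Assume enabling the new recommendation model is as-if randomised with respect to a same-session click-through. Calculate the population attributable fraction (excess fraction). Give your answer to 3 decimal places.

p₁ = 0.521, p₀ = 0.354.
Overall risk P(Y=1) = π·p₁ + (1−π)·p₀ = 0.225×0.521 + 0.775×0.354 = 0.39158.
Under exogeneity, PAF = [P(Y=1) − p₀] / P(Y=1).
PAF = (0.39158 − 0.354) / 0.39158 ≈ 0.0960

PAF ≈ 0.096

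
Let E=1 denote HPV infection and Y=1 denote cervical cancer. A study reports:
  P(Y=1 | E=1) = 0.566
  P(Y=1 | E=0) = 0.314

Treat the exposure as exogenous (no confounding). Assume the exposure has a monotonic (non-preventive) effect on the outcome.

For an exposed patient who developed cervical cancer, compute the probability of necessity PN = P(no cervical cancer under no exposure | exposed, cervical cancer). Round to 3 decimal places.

PN ≈ 0.445

Let p₁ = 0.566, p₀ = 0.314.
Under exogeneity and monotonicity, PN = (p₁ − p₀) / p₁.
PN = (0.566 − 0.314) / 0.566 = 0.252 / 0.566 ≈ 0.4452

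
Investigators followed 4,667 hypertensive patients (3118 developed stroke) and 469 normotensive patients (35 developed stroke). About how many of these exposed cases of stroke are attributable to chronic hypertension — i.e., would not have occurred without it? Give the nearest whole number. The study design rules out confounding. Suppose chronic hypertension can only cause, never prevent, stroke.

about 2770 cases

p₁ = P(outcome | exposed) = 3118/4667 = 0.6681
p₀ = P(outcome | unexposed) = 35/469 = 0.074627
PN = (p₁ − p₀)/p₁ = (0.6681 − 0.074627) / 0.6681 ≈ 0.88830.
Attributable cases ≈ PN × (exposed cases) = 0.88830 × 3118 ≈ 2769.72.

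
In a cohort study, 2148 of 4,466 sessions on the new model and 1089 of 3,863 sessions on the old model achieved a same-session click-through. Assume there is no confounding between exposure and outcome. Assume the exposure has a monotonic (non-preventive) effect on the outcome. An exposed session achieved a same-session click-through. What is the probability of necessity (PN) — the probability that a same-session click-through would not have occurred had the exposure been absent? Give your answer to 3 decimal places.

p₁ = P(outcome | exposed) = 2148/4466 = 0.48097
p₀ = P(outcome | unexposed) = 1089/3863 = 0.28191
Under exogeneity and monotonicity, PN = (p₁ − p₀) / p₁.
PN = (0.48097 − 0.28191) / 0.48097 = 0.19906 / 0.48097 ≈ 0.4139

PN ≈ 0.414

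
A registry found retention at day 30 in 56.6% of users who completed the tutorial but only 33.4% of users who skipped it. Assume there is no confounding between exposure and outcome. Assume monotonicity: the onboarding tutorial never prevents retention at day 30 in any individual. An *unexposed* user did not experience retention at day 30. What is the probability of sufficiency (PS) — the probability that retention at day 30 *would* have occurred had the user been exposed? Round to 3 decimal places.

PS ≈ 0.348

p₁ = 0.566, p₀ = 0.334.
Under exogeneity and monotonicity, PS = (p₁ − p₀) / (1 − p₀).
PS = (0.566 − 0.334) / (1 − 0.334) = 0.232 / 0.666 ≈ 0.3483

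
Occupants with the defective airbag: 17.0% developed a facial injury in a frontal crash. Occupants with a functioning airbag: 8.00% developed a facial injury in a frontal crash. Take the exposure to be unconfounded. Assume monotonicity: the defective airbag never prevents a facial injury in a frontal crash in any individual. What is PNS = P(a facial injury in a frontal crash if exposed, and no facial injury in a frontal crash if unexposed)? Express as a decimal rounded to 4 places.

p₁ = 0.17, p₀ = 0.08.
Under exogeneity and monotonicity, PNS = p₁ − p₀.
PNS = 0.17 − 0.08 = 0.09

PNS ≈ 0.0900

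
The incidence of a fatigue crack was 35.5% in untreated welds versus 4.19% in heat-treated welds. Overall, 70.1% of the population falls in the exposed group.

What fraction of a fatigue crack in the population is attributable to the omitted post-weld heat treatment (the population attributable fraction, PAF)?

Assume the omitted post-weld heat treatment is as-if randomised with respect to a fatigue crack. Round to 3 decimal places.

PAF ≈ 0.840

p₁ = 0.355, p₀ = 0.0419.
Overall risk P(Y=1) = π·p₁ + (1−π)·p₀ = 0.701×0.355 + 0.299×0.0419 = 0.26138.
Under exogeneity, PAF = [P(Y=1) − p₀] / P(Y=1).
PAF = (0.26138 − 0.0419) / 0.26138 ≈ 0.8397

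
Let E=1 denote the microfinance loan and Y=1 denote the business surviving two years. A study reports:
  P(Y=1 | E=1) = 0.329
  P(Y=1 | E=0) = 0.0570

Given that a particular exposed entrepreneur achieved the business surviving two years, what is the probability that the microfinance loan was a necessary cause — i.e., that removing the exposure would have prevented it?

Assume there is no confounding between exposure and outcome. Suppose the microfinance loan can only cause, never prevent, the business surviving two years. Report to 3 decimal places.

PN ≈ 0.827

Let p₁ = 0.329, p₀ = 0.057.
Under exogeneity and monotonicity, PN = (p₁ − p₀) / p₁.
PN = (0.329 − 0.057) / 0.329 = 0.272 / 0.329 ≈ 0.8267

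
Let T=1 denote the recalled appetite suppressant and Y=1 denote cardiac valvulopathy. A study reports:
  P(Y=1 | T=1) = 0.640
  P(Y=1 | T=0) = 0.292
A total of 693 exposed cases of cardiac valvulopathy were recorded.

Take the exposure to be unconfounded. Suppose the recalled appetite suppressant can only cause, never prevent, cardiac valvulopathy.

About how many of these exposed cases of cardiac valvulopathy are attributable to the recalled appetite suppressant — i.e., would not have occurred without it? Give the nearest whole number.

Let p₁ = 0.64, p₀ = 0.292.
PN = (p₁ − p₀)/p₁ = (0.64 − 0.292) / 0.64 ≈ 0.54375.
Attributable cases ≈ PN × (exposed cases) = 0.54375 × 693 ≈ 376.82.

about 377 cases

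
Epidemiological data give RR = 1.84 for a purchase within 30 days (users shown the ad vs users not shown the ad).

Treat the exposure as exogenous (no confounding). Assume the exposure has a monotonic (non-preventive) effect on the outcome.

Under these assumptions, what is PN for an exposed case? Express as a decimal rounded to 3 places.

Under exogeneity and monotonicity, PN = (RR − 1) / RR = 1 − 1/RR.
PN = (1.84 − 1) / 1.84 = 0.84 / 1.84 ≈ 0.4565

PN ≈ 0.457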